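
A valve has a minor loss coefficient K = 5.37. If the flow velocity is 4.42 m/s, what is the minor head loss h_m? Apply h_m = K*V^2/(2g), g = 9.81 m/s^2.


Minor loss formula: h_m = K * V^2/(2g).
V^2 = 4.42^2 = 19.5364.
V^2/(2g) = 19.5364 / 19.62 = 0.9957 m.
h_m = 5.37 * 0.9957 = 5.3471 m.

5.3471


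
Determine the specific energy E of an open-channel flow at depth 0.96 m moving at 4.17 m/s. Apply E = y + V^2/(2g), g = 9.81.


Specific energy E = y + V^2/(2g).
Velocity head = V^2/(2g) = 4.17^2 / (2*9.81) = 17.3889 / 19.62 = 0.8863 m.
E = 0.96 + 0.8863 = 1.8463 m.

1.8463


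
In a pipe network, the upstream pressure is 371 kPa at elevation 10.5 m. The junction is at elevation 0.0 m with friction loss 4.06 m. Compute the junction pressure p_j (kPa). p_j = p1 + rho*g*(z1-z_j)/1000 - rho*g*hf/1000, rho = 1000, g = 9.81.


Junction pressure: p_j = p1 + rho*g*(z1 - z_j)/1000 - rho*g*hf/1000.
Elevation term = 1000*9.81*(10.5 - 0.0)/1000 = 103.005 kPa.
Friction term = 1000*9.81*4.06/1000 = 39.829 kPa.
p_j = 371 + 103.005 - 39.829 = 434.18 kPa.

434.18


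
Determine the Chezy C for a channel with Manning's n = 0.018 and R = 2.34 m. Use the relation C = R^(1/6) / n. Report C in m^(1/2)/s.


The Chezy coefficient relates to Manning's n through C = R^(1/6) / n.
R^(1/6) = 2.34^(1/6) = 1.152222.
C = 1.152222 / 0.018 = 64.01 m^(1/2)/s.

64.01


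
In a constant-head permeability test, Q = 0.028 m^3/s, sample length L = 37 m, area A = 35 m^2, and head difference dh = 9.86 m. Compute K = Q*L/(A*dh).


From K = Q*L / (A*dh):
Numerator: Q*L = 0.028 * 37 = 1.036.
Denominator: A*dh = 35 * 9.86 = 345.1.
K = 1.036 / 345.1 = 0.003002 m/s.

0.003002


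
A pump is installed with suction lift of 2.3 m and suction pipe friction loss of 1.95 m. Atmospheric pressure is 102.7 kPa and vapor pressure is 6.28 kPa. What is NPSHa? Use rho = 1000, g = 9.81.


NPSHa = p_atm/(rho*g) - z_s - hf_s - p_vap/(rho*g).
p_atm/(rho*g) = 102.7*1000 / (1000*9.81) = 10.469 m.
p_vap/(rho*g) = 6.28*1000 / (1000*9.81) = 0.64 m.
NPSHa = 10.469 - 2.3 - 1.95 - 0.64
      = 5.58 m.

5.58


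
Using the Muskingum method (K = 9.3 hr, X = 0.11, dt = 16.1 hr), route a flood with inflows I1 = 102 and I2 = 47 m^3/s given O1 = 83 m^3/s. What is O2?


Muskingum coefficients:
denom = 2*K*(1-X) + dt = 2*9.3*(1-0.11) + 16.1 = 32.654.
C0 = (dt - 2*K*X)/denom = (16.1 - 2*9.3*0.11)/32.654 = 0.4304.
C1 = (dt + 2*K*X)/denom = (16.1 + 2*9.3*0.11)/32.654 = 0.5557.
C2 = (2*K*(1-X) - dt)/denom = 0.0139.
O2 = C0*I2 + C1*I1 + C2*O1
   = 0.4304*47 + 0.5557*102 + 0.0139*83
   = 78.06 m^3/s.

78.06


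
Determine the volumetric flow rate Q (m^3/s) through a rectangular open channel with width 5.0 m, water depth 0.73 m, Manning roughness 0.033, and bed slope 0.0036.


For a rectangular channel, the cross-sectional area A = b * y = 5.0 * 0.73 = 3.65 m^2.
The wetted perimeter P = b + 2y = 5.0 + 2*0.73 = 6.46 m.
Hydraulic radius R = A/P = 3.65/6.46 = 0.565 m.
Velocity V = (1/n)*R^(2/3)*S^(1/2) = (1/0.033)*0.565^(2/3)*0.0036^(1/2) = 1.2426 m/s.
Discharge Q = A * V = 3.65 * 1.2426 = 4.536 m^3/s.

4.536


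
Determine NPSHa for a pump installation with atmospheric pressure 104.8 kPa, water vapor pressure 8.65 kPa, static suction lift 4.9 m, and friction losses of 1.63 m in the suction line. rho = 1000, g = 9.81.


NPSHa = p_atm/(rho*g) - z_s - hf_s - p_vap/(rho*g).
p_atm/(rho*g) = 104.8*1000 / (1000*9.81) = 10.683 m.
p_vap/(rho*g) = 8.65*1000 / (1000*9.81) = 0.882 m.
NPSHa = 10.683 - 4.9 - 1.63 - 0.882
      = 3.27 m.

3.27


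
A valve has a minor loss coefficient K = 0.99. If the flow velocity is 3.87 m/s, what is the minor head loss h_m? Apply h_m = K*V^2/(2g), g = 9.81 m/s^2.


Minor loss formula: h_m = K * V^2/(2g).
V^2 = 3.87^2 = 14.9769.
V^2/(2g) = 14.9769 / 19.62 = 0.7633 m.
h_m = 0.99 * 0.7633 = 0.7557 m.

0.7557


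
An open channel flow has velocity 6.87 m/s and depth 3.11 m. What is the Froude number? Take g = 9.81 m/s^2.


The Froude number is defined as Fr = V / sqrt(g*y).
g*y = 9.81 * 3.11 = 30.5091.
sqrt(g*y) = sqrt(30.5091) = 5.5235.
Fr = 6.87 / 5.5235 = 1.2438.

1.2438


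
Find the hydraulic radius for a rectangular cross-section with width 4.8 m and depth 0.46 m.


For a rectangular section:
Flow area A = b * y = 4.8 * 0.46 = 2.21 m^2.
Wetted perimeter P = b + 2y = 4.8 + 2*0.46 = 5.72 m.
Hydraulic radius R = A/P = 2.21 / 5.72 = 0.386 m.

0.386


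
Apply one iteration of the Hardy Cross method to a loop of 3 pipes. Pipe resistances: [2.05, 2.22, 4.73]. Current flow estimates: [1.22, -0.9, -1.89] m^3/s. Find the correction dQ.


Numerator terms (r*Q*|Q|): 2.05*1.22*|1.22| = 3.0512; 2.22*-0.9*|-0.9| = -1.7982; 4.73*-1.89*|-1.89| = -16.896.
Sum of numerator = -15.643.
Denominator terms (r*|Q|): 2.05*|1.22| = 2.501; 2.22*|-0.9| = 1.998; 4.73*|-1.89| = 8.9397.
2 * sum of denominator = 2 * 13.4387 = 26.8774.
dQ = --15.643 / 26.8774 = 0.582 m^3/s.

0.582


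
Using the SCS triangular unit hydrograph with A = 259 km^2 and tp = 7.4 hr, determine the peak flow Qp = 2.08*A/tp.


SCS formula: Qp = 2.08 * A / tp.
Qp = 2.08 * 259 / 7.4
   = 538.72 / 7.4
   = 72.8 m^3/s per cm.

72.8


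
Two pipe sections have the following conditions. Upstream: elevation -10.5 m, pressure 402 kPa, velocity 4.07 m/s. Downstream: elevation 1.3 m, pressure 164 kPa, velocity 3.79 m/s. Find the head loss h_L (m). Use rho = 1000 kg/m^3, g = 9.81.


Total head at each section: H = z + p/(rho*g) + V^2/(2g).
H1 = -10.5 + 402*1000/(1000*9.81) + 4.07^2/(2*9.81)
   = -10.5 + 40.979 + 0.8443
   = 31.323 m.
H2 = 1.3 + 164*1000/(1000*9.81) + 3.79^2/(2*9.81)
   = 1.3 + 16.718 + 0.7321
   = 18.75 m.
h_L = H1 - H2 = 31.323 - 18.75 = 12.573 m.

12.573


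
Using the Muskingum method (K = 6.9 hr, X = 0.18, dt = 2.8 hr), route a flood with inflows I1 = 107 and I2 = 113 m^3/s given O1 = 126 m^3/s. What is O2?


Muskingum coefficients:
denom = 2*K*(1-X) + dt = 2*6.9*(1-0.18) + 2.8 = 14.116.
C0 = (dt - 2*K*X)/denom = (2.8 - 2*6.9*0.18)/14.116 = 0.0224.
C1 = (dt + 2*K*X)/denom = (2.8 + 2*6.9*0.18)/14.116 = 0.3743.
C2 = (2*K*(1-X) - dt)/denom = 0.6033.
O2 = C0*I2 + C1*I1 + C2*O1
   = 0.0224*113 + 0.3743*107 + 0.6033*126
   = 118.6 m^3/s.

118.6


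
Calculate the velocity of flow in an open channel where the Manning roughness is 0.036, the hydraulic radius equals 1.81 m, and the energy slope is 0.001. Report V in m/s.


Manning's equation gives V = (1/n) * R^(2/3) * S^(1/2).
First, compute R^(2/3) = 1.81^(2/3) = 1.4852.
Next, S^(1/2) = 0.001^(1/2) = 0.031623.
Then 1/n = 1/0.036 = 27.78.
V = 27.78 * 1.4852 * 0.031623 = 1.3046 m/s.

1.3046


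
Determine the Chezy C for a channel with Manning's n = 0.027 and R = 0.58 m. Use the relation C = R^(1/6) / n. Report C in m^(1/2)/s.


The Chezy coefficient relates to Manning's n through C = R^(1/6) / n.
R^(1/6) = 0.58^(1/6) = 0.913211.
C = 0.913211 / 0.027 = 33.82 m^(1/2)/s.

33.82


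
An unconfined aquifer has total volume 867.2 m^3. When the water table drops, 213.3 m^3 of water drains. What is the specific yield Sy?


Specific yield Sy = Volume drained / Total volume.
Sy = 213.3 / 867.2
   = 0.246.

0.246


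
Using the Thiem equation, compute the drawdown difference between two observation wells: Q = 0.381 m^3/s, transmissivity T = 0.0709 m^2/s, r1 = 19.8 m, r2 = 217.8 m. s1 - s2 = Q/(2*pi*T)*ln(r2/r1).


Thiem equation: s1 - s2 = Q/(2*pi*T) * ln(r2/r1).
ln(r2/r1) = ln(217.8/19.8) = 2.3979.
Q/(2*pi*T) = 0.381 / (2*pi*0.0709) = 0.381 / 0.4455 = 0.8553.
s1 - s2 = 0.8553 * 2.3979 = 2.0508 m.

2.0508


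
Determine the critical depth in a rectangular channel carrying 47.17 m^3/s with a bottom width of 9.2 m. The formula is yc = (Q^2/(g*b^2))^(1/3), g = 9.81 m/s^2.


Using yc = (Q^2 / (g * b^2))^(1/3):
Q^2 = 47.17^2 = 2225.01.
g * b^2 = 9.81 * 9.2^2 = 9.81 * 84.64 = 830.32.
Q^2 / (g*b^2) = 2225.01 / 830.32 = 2.6797.
yc = 2.6797^(1/3) = 1.389 m.

1.389


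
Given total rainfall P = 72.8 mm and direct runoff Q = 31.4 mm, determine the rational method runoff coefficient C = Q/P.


The runoff coefficient C = runoff depth / rainfall depth.
C = 31.4 / 72.8
  = 0.4313.

0.4313


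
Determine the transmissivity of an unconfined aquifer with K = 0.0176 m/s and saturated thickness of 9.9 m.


Transmissivity is defined as T = K * h.
T = 0.0176 * 9.9
  = 0.1742 m^2/s.

0.1742


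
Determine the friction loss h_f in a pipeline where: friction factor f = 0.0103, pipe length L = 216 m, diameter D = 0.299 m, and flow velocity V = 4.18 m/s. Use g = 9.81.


Darcy-Weisbach equation: h_f = f * (L/D) * V^2/(2g).
f * L/D = 0.0103 * 216/0.299 = 7.4408.
V^2/(2g) = 4.18^2 / (2*9.81) = 17.4724 / 19.62 = 0.8905 m.
h_f = 7.4408 * 0.8905 = 6.626 m.

6.626


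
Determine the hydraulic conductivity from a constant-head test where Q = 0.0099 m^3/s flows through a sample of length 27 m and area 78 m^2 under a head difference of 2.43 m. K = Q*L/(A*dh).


From K = Q*L / (A*dh):
Numerator: Q*L = 0.0099 * 27 = 0.2673.
Denominator: A*dh = 78 * 2.43 = 189.54.
K = 0.2673 / 189.54 = 0.00141 m/s.

0.00141


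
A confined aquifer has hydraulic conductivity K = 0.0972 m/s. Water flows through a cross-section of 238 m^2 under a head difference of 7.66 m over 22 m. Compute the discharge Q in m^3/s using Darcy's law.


Darcy's law: Q = K * A * i, where i = dh/L.
Hydraulic gradient i = 7.66 / 22 = 0.348182.
Q = 0.0972 * 238 * 0.348182
  = 8.0547 m^3/s.

8.0547


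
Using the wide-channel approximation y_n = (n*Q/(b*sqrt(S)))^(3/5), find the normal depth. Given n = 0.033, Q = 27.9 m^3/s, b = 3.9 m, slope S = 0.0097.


We use the wide-channel approximation y_n = (n*Q/(b*sqrt(S)))^(3/5).
sqrt(S) = sqrt(0.0097) = 0.098489.
Numerator: n*Q = 0.033 * 27.9 = 0.9207.
Denominator: b*sqrt(S) = 3.9 * 0.098489 = 0.384107.
arg = 2.397.
y_n = 2.397^(3/5) = 1.6897 m.

1.6897


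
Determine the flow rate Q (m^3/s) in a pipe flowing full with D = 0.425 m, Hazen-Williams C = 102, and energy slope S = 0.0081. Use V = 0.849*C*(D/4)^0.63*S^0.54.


For a full circular pipe, R = D/4 = 0.425/4 = 0.1062 m.
V = 0.849 * 102 * 0.1062^0.63 * 0.0081^0.54
  = 0.849 * 102 * 0.243549 * 0.07423
  = 1.5656 m/s.
Pipe area A = pi*D^2/4 = pi*0.425^2/4 = 0.1419 m^2.
Q = A * V = 0.1419 * 1.5656 = 0.2221 m^3/s.

0.2221


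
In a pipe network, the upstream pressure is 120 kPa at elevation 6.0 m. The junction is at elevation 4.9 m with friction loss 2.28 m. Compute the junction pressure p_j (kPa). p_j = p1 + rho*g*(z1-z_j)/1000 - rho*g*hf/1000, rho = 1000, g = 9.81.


Junction pressure: p_j = p1 + rho*g*(z1 - z_j)/1000 - rho*g*hf/1000.
Elevation term = 1000*9.81*(6.0 - 4.9)/1000 = 10.791 kPa.
Friction term = 1000*9.81*2.28/1000 = 22.367 kPa.
p_j = 120 + 10.791 - 22.367 = 108.42 kPa.

108.42


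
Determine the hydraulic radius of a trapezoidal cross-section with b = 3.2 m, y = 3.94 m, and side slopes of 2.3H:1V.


For a trapezoidal section with side slope z:
A = (b + z*y)*y = (3.2 + 2.3*3.94)*3.94 = 48.312 m^2.
P = b + 2*y*sqrt(1 + z^2) = 3.2 + 2*3.94*sqrt(1 + 2.3^2) = 22.963 m.
R = A/P = 48.312 / 22.963 = 2.1039 m.

2.1039


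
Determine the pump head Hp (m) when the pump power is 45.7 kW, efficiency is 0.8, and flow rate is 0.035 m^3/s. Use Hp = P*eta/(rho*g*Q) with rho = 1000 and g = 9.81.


Pump head formula: Hp = P * eta / (rho * g * Q).
Numerator: P * eta = 45.7 * 1000 * 0.8 = 36560.0 W.
Denominator: rho * g * Q = 1000 * 9.81 * 0.035 = 343.35.
Hp = 36560.0 / 343.35 = 106.48 m.

106.48


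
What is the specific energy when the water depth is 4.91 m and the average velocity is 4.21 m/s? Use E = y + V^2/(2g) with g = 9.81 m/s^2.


Specific energy E = y + V^2/(2g).
Velocity head = V^2/(2g) = 4.21^2 / (2*9.81) = 17.7241 / 19.62 = 0.9034 m.
E = 4.91 + 0.9034 = 5.8134 m.

5.8134


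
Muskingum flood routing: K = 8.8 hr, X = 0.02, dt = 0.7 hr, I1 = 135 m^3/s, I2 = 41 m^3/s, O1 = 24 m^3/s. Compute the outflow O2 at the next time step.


Muskingum coefficients:
denom = 2*K*(1-X) + dt = 2*8.8*(1-0.02) + 0.7 = 17.948.
C0 = (dt - 2*K*X)/denom = (0.7 - 2*8.8*0.02)/17.948 = 0.0194.
C1 = (dt + 2*K*X)/denom = (0.7 + 2*8.8*0.02)/17.948 = 0.0586.
C2 = (2*K*(1-X) - dt)/denom = 0.922.
O2 = C0*I2 + C1*I1 + C2*O1
   = 0.0194*41 + 0.0586*135 + 0.922*24
   = 30.84 m^3/s.

30.84


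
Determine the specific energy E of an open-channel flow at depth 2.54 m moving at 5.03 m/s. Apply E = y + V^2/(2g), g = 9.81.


Specific energy E = y + V^2/(2g).
Velocity head = V^2/(2g) = 5.03^2 / (2*9.81) = 25.3009 / 19.62 = 1.2895 m.
E = 2.54 + 1.2895 = 3.8295 m.

3.8295


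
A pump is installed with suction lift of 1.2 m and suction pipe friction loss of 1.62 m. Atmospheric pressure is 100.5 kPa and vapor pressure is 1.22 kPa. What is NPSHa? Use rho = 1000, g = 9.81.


NPSHa = p_atm/(rho*g) - z_s - hf_s - p_vap/(rho*g).
p_atm/(rho*g) = 100.5*1000 / (1000*9.81) = 10.245 m.
p_vap/(rho*g) = 1.22*1000 / (1000*9.81) = 0.124 m.
NPSHa = 10.245 - 1.2 - 1.62 - 0.124
      = 7.3 m.

7.3


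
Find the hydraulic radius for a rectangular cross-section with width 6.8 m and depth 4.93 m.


For a rectangular section:
Flow area A = b * y = 6.8 * 4.93 = 33.52 m^2.
Wetted perimeter P = b + 2y = 6.8 + 2*4.93 = 16.66 m.
Hydraulic radius R = A/P = 33.52 / 16.66 = 2.0122 m.

2.0122


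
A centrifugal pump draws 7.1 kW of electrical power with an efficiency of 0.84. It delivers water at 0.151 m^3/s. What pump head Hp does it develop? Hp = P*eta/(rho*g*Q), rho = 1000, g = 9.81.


Pump head formula: Hp = P * eta / (rho * g * Q).
Numerator: P * eta = 7.1 * 1000 * 0.84 = 5964.0 W.
Denominator: rho * g * Q = 1000 * 9.81 * 0.151 = 1481.31.
Hp = 5964.0 / 1481.31 = 4.03 m.

4.03


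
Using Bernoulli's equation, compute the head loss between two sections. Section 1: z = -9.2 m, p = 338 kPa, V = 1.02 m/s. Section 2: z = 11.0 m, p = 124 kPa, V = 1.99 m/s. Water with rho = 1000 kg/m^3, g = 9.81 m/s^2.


Total head at each section: H = z + p/(rho*g) + V^2/(2g).
H1 = -9.2 + 338*1000/(1000*9.81) + 1.02^2/(2*9.81)
   = -9.2 + 34.455 + 0.053
   = 25.308 m.
H2 = 11.0 + 124*1000/(1000*9.81) + 1.99^2/(2*9.81)
   = 11.0 + 12.64 + 0.2018
   = 23.842 m.
h_L = H1 - H2 = 25.308 - 23.842 = 1.466 m.

1.466


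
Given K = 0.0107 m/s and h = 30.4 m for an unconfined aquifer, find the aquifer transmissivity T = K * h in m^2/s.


Transmissivity is defined as T = K * h.
T = 0.0107 * 30.4
  = 0.3253 m^2/s.

0.3253


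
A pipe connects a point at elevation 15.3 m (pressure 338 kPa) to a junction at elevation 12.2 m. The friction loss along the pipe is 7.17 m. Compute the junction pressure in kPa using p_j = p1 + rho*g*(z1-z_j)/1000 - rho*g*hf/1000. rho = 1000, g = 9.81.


Junction pressure: p_j = p1 + rho*g*(z1 - z_j)/1000 - rho*g*hf/1000.
Elevation term = 1000*9.81*(15.3 - 12.2)/1000 = 30.411 kPa.
Friction term = 1000*9.81*7.17/1000 = 70.338 kPa.
p_j = 338 + 30.411 - 70.338 = 298.07 kPa.

298.07


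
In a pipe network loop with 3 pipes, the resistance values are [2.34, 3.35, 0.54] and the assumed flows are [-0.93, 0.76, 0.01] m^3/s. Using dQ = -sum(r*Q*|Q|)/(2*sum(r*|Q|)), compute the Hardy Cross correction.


Numerator terms (r*Q*|Q|): 2.34*-0.93*|-0.93| = -2.0239; 3.35*0.76*|0.76| = 1.935; 0.54*0.01*|0.01| = 0.0001.
Sum of numerator = -0.0889.
Denominator terms (r*|Q|): 2.34*|-0.93| = 2.1762; 3.35*|0.76| = 2.546; 0.54*|0.01| = 0.0054.
2 * sum of denominator = 2 * 4.7276 = 9.4552.
dQ = --0.0889 / 9.4552 = 0.0094 m^3/s.

0.0094


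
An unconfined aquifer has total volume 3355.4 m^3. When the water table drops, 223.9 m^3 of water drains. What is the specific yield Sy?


Specific yield Sy = Volume drained / Total volume.
Sy = 223.9 / 3355.4
   = 0.0667.

0.0667


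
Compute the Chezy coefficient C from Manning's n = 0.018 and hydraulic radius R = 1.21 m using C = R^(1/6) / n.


The Chezy coefficient relates to Manning's n through C = R^(1/6) / n.
R^(1/6) = 1.21^(1/6) = 1.03228.
C = 1.03228 / 0.018 = 57.35 m^(1/2)/s.

57.35


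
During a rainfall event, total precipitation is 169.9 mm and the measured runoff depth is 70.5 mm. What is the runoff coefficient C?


The runoff coefficient C = runoff depth / rainfall depth.
C = 70.5 / 169.9
  = 0.4149.

0.4149


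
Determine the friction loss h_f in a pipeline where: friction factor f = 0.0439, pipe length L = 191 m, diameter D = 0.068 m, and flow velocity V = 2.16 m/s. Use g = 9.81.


Darcy-Weisbach equation: h_f = f * (L/D) * V^2/(2g).
f * L/D = 0.0439 * 191/0.068 = 123.3074.
V^2/(2g) = 2.16^2 / (2*9.81) = 4.6656 / 19.62 = 0.2378 m.
h_f = 123.3074 * 0.2378 = 29.322 m.

29.322


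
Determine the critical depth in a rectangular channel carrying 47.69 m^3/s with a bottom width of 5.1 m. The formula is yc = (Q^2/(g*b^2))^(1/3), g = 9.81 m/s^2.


Using yc = (Q^2 / (g * b^2))^(1/3):
Q^2 = 47.69^2 = 2274.34.
g * b^2 = 9.81 * 5.1^2 = 9.81 * 26.01 = 255.16.
Q^2 / (g*b^2) = 2274.34 / 255.16 = 8.9134.
yc = 8.9134^(1/3) = 2.0734 m.

2.0734


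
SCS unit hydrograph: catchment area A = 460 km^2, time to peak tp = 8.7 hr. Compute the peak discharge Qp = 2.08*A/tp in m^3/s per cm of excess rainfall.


SCS formula: Qp = 2.08 * A / tp.
Qp = 2.08 * 460 / 8.7
   = 956.8 / 8.7
   = 109.98 m^3/s per cm.

109.98


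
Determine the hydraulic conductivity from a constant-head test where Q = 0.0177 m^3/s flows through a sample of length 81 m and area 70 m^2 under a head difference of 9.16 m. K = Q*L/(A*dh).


From K = Q*L / (A*dh):
Numerator: Q*L = 0.0177 * 81 = 1.4337.
Denominator: A*dh = 70 * 9.16 = 641.2.
K = 1.4337 / 641.2 = 0.002236 m/s.

0.002236


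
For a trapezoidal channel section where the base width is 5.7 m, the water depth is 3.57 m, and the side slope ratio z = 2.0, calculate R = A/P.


For a trapezoidal section with side slope z:
A = (b + z*y)*y = (5.7 + 2.0*3.57)*3.57 = 45.839 m^2.
P = b + 2*y*sqrt(1 + z^2) = 5.7 + 2*3.57*sqrt(1 + 2.0^2) = 21.666 m.
R = A/P = 45.839 / 21.666 = 2.1157 m.

2.1157


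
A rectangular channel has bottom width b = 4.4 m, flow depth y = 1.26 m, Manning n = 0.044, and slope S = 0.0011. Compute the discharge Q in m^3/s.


For a rectangular channel, the cross-sectional area A = b * y = 4.4 * 1.26 = 5.54 m^2.
The wetted perimeter P = b + 2y = 4.4 + 2*1.26 = 6.92 m.
Hydraulic radius R = A/P = 5.54/6.92 = 0.8012 m.
Velocity V = (1/n)*R^(2/3)*S^(1/2) = (1/0.044)*0.8012^(2/3)*0.0011^(1/2) = 0.6502 m/s.
Discharge Q = A * V = 5.54 * 0.6502 = 3.605 m^3/s.

3.605


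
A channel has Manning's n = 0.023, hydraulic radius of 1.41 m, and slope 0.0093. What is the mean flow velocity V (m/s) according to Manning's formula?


Manning's equation gives V = (1/n) * R^(2/3) * S^(1/2).
First, compute R^(2/3) = 1.41^(2/3) = 1.2574.
Next, S^(1/2) = 0.0093^(1/2) = 0.096437.
Then 1/n = 1/0.023 = 43.48.
V = 43.48 * 1.2574 * 0.096437 = 5.2722 m/s.

5.2722


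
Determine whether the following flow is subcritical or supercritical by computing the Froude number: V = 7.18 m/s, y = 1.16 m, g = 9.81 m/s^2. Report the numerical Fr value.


The Froude number is defined as Fr = V / sqrt(g*y).
g*y = 9.81 * 1.16 = 11.3796.
sqrt(g*y) = sqrt(11.3796) = 3.3734.
Fr = 7.18 / 3.3734 = 2.1284.
Since Fr > 1, the flow is supercritical.

2.1284


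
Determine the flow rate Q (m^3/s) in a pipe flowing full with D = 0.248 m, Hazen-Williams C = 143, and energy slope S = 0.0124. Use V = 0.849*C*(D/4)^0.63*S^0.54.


For a full circular pipe, R = D/4 = 0.248/4 = 0.062 m.
V = 0.849 * 143 * 0.062^0.63 * 0.0124^0.54
  = 0.849 * 143 * 0.173463 * 0.093422
  = 1.9674 m/s.
Pipe area A = pi*D^2/4 = pi*0.248^2/4 = 0.0483 m^2.
Q = A * V = 0.0483 * 1.9674 = 0.095 m^3/s.

0.095


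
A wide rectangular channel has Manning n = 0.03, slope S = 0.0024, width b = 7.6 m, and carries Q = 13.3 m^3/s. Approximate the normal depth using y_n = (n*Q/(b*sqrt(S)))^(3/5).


We use the wide-channel approximation y_n = (n*Q/(b*sqrt(S)))^(3/5).
sqrt(S) = sqrt(0.0024) = 0.04899.
Numerator: n*Q = 0.03 * 13.3 = 0.399.
Denominator: b*sqrt(S) = 7.6 * 0.04899 = 0.372324.
arg = 1.0717.
y_n = 1.0717^(3/5) = 1.0424 m.

1.0424


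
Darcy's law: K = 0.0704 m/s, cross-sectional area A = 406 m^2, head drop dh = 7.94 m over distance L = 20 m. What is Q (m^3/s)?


Darcy's law: Q = K * A * i, where i = dh/L.
Hydraulic gradient i = 7.94 / 20 = 0.397.
Q = 0.0704 * 406 * 0.397
  = 11.3472 m^3/s.

11.3472


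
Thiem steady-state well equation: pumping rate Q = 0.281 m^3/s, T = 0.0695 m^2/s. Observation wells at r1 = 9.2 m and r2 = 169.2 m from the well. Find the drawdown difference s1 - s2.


Thiem equation: s1 - s2 = Q/(2*pi*T) * ln(r2/r1).
ln(r2/r1) = ln(169.2/9.2) = 2.9119.
Q/(2*pi*T) = 0.281 / (2*pi*0.0695) = 0.281 / 0.4367 = 0.6435.
s1 - s2 = 0.6435 * 2.9119 = 1.8738 m.

1.8738


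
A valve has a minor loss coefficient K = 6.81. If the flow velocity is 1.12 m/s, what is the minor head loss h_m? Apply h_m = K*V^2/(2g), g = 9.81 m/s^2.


Minor loss formula: h_m = K * V^2/(2g).
V^2 = 1.12^2 = 1.2544.
V^2/(2g) = 1.2544 / 19.62 = 0.0639 m.
h_m = 6.81 * 0.0639 = 0.4354 m.

0.4354


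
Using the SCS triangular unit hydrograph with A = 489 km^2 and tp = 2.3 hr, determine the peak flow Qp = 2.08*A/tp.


SCS formula: Qp = 2.08 * A / tp.
Qp = 2.08 * 489 / 2.3
   = 1017.12 / 2.3
   = 442.23 m^3/s per cm.

442.23


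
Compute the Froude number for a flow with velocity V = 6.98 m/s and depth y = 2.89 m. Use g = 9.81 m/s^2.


The Froude number is defined as Fr = V / sqrt(g*y).
g*y = 9.81 * 2.89 = 28.3509.
sqrt(g*y) = sqrt(28.3509) = 5.3246.
Fr = 6.98 / 5.3246 = 1.3109.

1.3109


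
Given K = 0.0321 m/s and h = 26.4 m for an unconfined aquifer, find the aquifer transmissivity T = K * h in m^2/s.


Transmissivity is defined as T = K * h.
T = 0.0321 * 26.4
  = 0.8474 m^2/s.

0.8474


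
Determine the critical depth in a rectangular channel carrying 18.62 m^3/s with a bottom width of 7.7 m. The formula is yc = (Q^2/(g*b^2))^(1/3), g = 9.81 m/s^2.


Using yc = (Q^2 / (g * b^2))^(1/3):
Q^2 = 18.62^2 = 346.7.
g * b^2 = 9.81 * 7.7^2 = 9.81 * 59.29 = 581.63.
Q^2 / (g*b^2) = 346.7 / 581.63 = 0.5961.
yc = 0.5961^(1/3) = 0.8416 m.

0.8416


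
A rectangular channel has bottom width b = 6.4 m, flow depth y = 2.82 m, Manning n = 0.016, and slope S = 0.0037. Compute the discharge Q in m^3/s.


For a rectangular channel, the cross-sectional area A = b * y = 6.4 * 2.82 = 18.05 m^2.
The wetted perimeter P = b + 2y = 6.4 + 2*2.82 = 12.04 m.
Hydraulic radius R = A/P = 18.05/12.04 = 1.499 m.
Velocity V = (1/n)*R^(2/3)*S^(1/2) = (1/0.016)*1.499^(2/3)*0.0037^(1/2) = 4.9795 m/s.
Discharge Q = A * V = 18.05 * 4.9795 = 89.869 m^3/s.

89.869


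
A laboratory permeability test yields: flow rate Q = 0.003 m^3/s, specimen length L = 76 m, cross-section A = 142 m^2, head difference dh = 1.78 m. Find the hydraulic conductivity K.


From K = Q*L / (A*dh):
Numerator: Q*L = 0.003 * 76 = 0.228.
Denominator: A*dh = 142 * 1.78 = 252.76.
K = 0.228 / 252.76 = 0.000902 m/s.

0.000902


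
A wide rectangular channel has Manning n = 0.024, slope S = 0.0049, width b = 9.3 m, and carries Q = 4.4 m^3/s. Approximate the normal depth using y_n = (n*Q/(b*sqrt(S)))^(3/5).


We use the wide-channel approximation y_n = (n*Q/(b*sqrt(S)))^(3/5).
sqrt(S) = sqrt(0.0049) = 0.07.
Numerator: n*Q = 0.024 * 4.4 = 0.1056.
Denominator: b*sqrt(S) = 9.3 * 0.07 = 0.651.
arg = 0.1622.
y_n = 0.1622^(3/5) = 0.3358 m.

0.3358


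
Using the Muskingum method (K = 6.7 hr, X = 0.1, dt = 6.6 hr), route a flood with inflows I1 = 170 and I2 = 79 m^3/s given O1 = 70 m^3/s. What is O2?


Muskingum coefficients:
denom = 2*K*(1-X) + dt = 2*6.7*(1-0.1) + 6.6 = 18.66.
C0 = (dt - 2*K*X)/denom = (6.6 - 2*6.7*0.1)/18.66 = 0.2819.
C1 = (dt + 2*K*X)/denom = (6.6 + 2*6.7*0.1)/18.66 = 0.4255.
C2 = (2*K*(1-X) - dt)/denom = 0.2926.
O2 = C0*I2 + C1*I1 + C2*O1
   = 0.2819*79 + 0.4255*170 + 0.2926*70
   = 115.09 m^3/s.

115.09


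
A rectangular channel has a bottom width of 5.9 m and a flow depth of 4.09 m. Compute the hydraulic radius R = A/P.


For a rectangular section:
Flow area A = b * y = 5.9 * 4.09 = 24.13 m^2.
Wetted perimeter P = b + 2y = 5.9 + 2*4.09 = 14.08 m.
Hydraulic radius R = A/P = 24.13 / 14.08 = 1.7138 m.

1.7138


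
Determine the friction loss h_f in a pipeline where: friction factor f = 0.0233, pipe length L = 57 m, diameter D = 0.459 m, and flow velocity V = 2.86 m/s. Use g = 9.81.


Darcy-Weisbach equation: h_f = f * (L/D) * V^2/(2g).
f * L/D = 0.0233 * 57/0.459 = 2.8935.
V^2/(2g) = 2.86^2 / (2*9.81) = 8.1796 / 19.62 = 0.4169 m.
h_f = 2.8935 * 0.4169 = 1.206 m.

1.206


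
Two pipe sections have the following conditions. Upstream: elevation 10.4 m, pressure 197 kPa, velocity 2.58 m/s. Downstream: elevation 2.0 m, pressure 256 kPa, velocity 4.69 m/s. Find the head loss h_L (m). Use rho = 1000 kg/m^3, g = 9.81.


Total head at each section: H = z + p/(rho*g) + V^2/(2g).
H1 = 10.4 + 197*1000/(1000*9.81) + 2.58^2/(2*9.81)
   = 10.4 + 20.082 + 0.3393
   = 30.821 m.
H2 = 2.0 + 256*1000/(1000*9.81) + 4.69^2/(2*9.81)
   = 2.0 + 26.096 + 1.1211
   = 29.217 m.
h_L = H1 - H2 = 30.821 - 29.217 = 1.604 m.

1.604


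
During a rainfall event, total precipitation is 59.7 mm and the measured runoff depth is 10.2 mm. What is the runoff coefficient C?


The runoff coefficient C = runoff depth / rainfall depth.
C = 10.2 / 59.7
  = 0.1709.

0.1709


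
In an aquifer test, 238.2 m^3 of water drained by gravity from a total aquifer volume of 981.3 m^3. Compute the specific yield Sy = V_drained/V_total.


Specific yield Sy = Volume drained / Total volume.
Sy = 238.2 / 981.3
   = 0.2427.

0.2427


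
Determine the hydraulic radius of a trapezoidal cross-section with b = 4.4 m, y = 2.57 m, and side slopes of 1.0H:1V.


For a trapezoidal section with side slope z:
A = (b + z*y)*y = (4.4 + 1.0*2.57)*2.57 = 17.913 m^2.
P = b + 2*y*sqrt(1 + z^2) = 4.4 + 2*2.57*sqrt(1 + 1.0^2) = 11.669 m.
R = A/P = 17.913 / 11.669 = 1.5351 m.

1.5351


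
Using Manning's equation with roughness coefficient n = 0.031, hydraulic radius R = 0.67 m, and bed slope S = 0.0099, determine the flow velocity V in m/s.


Manning's equation gives V = (1/n) * R^(2/3) * S^(1/2).
First, compute R^(2/3) = 0.67^(2/3) = 0.7657.
Next, S^(1/2) = 0.0099^(1/2) = 0.099499.
Then 1/n = 1/0.031 = 32.26.
V = 32.26 * 0.7657 * 0.099499 = 2.4576 m/s.

2.4576


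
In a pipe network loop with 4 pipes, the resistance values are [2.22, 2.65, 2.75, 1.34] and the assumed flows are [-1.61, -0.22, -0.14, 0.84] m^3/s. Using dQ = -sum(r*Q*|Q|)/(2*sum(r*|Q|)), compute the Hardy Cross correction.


Numerator terms (r*Q*|Q|): 2.22*-1.61*|-1.61| = -5.7545; 2.65*-0.22*|-0.22| = -0.1283; 2.75*-0.14*|-0.14| = -0.0539; 1.34*0.84*|0.84| = 0.9455.
Sum of numerator = -4.9911.
Denominator terms (r*|Q|): 2.22*|-1.61| = 3.5742; 2.65*|-0.22| = 0.583; 2.75*|-0.14| = 0.385; 1.34*|0.84| = 1.1256.
2 * sum of denominator = 2 * 5.6678 = 11.3356.
dQ = --4.9911 / 11.3356 = 0.4403 m^3/s.

0.4403


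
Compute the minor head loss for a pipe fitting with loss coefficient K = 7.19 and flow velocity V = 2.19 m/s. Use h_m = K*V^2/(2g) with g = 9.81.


Minor loss formula: h_m = K * V^2/(2g).
V^2 = 2.19^2 = 4.7961.
V^2/(2g) = 4.7961 / 19.62 = 0.2444 m.
h_m = 7.19 * 0.2444 = 1.7576 m.

1.7576


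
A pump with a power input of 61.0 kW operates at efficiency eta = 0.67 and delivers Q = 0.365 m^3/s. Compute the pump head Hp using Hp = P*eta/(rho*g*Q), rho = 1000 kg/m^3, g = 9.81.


Pump head formula: Hp = P * eta / (rho * g * Q).
Numerator: P * eta = 61.0 * 1000 * 0.67 = 40870.0 W.
Denominator: rho * g * Q = 1000 * 9.81 * 0.365 = 3580.65.
Hp = 40870.0 / 3580.65 = 11.41 m.

11.41


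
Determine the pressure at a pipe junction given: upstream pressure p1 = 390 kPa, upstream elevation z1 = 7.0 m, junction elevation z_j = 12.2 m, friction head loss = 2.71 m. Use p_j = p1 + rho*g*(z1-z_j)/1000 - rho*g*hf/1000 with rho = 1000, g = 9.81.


Junction pressure: p_j = p1 + rho*g*(z1 - z_j)/1000 - rho*g*hf/1000.
Elevation term = 1000*9.81*(7.0 - 12.2)/1000 = -51.012 kPa.
Friction term = 1000*9.81*2.71/1000 = 26.585 kPa.
p_j = 390 + -51.012 - 26.585 = 312.4 kPa.

312.4


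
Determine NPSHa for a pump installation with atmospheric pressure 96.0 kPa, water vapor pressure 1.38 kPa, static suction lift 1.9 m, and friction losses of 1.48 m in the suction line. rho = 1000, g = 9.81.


NPSHa = p_atm/(rho*g) - z_s - hf_s - p_vap/(rho*g).
p_atm/(rho*g) = 96.0*1000 / (1000*9.81) = 9.786 m.
p_vap/(rho*g) = 1.38*1000 / (1000*9.81) = 0.141 m.
NPSHa = 9.786 - 1.9 - 1.48 - 0.141
      = 6.27 m.

6.27


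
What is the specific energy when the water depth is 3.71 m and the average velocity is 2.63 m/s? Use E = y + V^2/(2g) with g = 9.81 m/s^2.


Specific energy E = y + V^2/(2g).
Velocity head = V^2/(2g) = 2.63^2 / (2*9.81) = 6.9169 / 19.62 = 0.3525 m.
E = 3.71 + 0.3525 = 4.0625 m.

4.0625


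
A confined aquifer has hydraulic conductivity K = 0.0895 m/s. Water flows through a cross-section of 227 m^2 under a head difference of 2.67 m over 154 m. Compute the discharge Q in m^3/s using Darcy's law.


Darcy's law: Q = K * A * i, where i = dh/L.
Hydraulic gradient i = 2.67 / 154 = 0.017338.
Q = 0.0895 * 227 * 0.017338
  = 0.3522 m^3/s.

0.3522


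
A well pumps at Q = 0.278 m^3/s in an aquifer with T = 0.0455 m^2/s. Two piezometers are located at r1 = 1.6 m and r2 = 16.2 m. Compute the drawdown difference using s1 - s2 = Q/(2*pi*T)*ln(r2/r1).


Thiem equation: s1 - s2 = Q/(2*pi*T) * ln(r2/r1).
ln(r2/r1) = ln(16.2/1.6) = 2.315.
Q/(2*pi*T) = 0.278 / (2*pi*0.0455) = 0.278 / 0.2859 = 0.9724.
s1 - s2 = 0.9724 * 2.315 = 2.2512 m.

2.2512


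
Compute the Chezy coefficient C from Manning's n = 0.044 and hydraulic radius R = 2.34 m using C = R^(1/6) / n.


The Chezy coefficient relates to Manning's n through C = R^(1/6) / n.
R^(1/6) = 2.34^(1/6) = 1.152222.
C = 1.152222 / 0.044 = 26.19 m^(1/2)/s.

26.19


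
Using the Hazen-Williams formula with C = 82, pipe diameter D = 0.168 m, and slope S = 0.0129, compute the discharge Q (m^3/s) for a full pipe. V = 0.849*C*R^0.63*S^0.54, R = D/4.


For a full circular pipe, R = D/4 = 0.168/4 = 0.042 m.
V = 0.849 * 82 * 0.042^0.63 * 0.0129^0.54
  = 0.849 * 82 * 0.135721 * 0.095437
  = 0.9018 m/s.
Pipe area A = pi*D^2/4 = pi*0.168^2/4 = 0.0222 m^2.
Q = A * V = 0.0222 * 0.9018 = 0.02 m^3/s.

0.02


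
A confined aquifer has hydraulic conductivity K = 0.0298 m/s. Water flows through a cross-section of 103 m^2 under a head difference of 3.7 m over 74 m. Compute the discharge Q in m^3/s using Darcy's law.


Darcy's law: Q = K * A * i, where i = dh/L.
Hydraulic gradient i = 3.7 / 74 = 0.05.
Q = 0.0298 * 103 * 0.05
  = 0.1535 m^3/s.

0.1535


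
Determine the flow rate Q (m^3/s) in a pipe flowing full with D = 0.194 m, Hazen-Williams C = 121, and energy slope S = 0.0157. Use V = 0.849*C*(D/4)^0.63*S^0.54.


For a full circular pipe, R = D/4 = 0.194/4 = 0.0485 m.
V = 0.849 * 121 * 0.0485^0.63 * 0.0157^0.54
  = 0.849 * 121 * 0.148599 * 0.106117
  = 1.6199 m/s.
Pipe area A = pi*D^2/4 = pi*0.194^2/4 = 0.0296 m^2.
Q = A * V = 0.0296 * 1.6199 = 0.0479 m^3/s.

0.0479


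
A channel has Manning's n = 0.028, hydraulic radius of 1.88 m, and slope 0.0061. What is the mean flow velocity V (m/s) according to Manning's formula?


Manning's equation gives V = (1/n) * R^(2/3) * S^(1/2).
First, compute R^(2/3) = 1.88^(2/3) = 1.5233.
Next, S^(1/2) = 0.0061^(1/2) = 0.078102.
Then 1/n = 1/0.028 = 35.71.
V = 35.71 * 1.5233 * 0.078102 = 4.2489 m/s.

4.2489


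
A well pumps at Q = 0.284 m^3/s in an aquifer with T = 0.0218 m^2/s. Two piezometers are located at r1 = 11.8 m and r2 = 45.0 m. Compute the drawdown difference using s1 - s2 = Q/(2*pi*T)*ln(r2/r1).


Thiem equation: s1 - s2 = Q/(2*pi*T) * ln(r2/r1).
ln(r2/r1) = ln(45.0/11.8) = 1.3386.
Q/(2*pi*T) = 0.284 / (2*pi*0.0218) = 0.284 / 0.137 = 2.0734.
s1 - s2 = 2.0734 * 1.3386 = 2.7754 m.

2.7754


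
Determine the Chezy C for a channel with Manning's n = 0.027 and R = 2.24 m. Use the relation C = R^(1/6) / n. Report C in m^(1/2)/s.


The Chezy coefficient relates to Manning's n through C = R^(1/6) / n.
R^(1/6) = 2.24^(1/6) = 1.143865.
C = 1.143865 / 0.027 = 42.37 m^(1/2)/s.

42.37


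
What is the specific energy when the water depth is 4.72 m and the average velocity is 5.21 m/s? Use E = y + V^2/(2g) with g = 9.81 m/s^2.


Specific energy E = y + V^2/(2g).
Velocity head = V^2/(2g) = 5.21^2 / (2*9.81) = 27.1441 / 19.62 = 1.3835 m.
E = 4.72 + 1.3835 = 6.1035 m.

6.1035


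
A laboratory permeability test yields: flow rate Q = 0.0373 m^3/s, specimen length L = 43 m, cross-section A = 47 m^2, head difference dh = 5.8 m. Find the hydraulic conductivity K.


From K = Q*L / (A*dh):
Numerator: Q*L = 0.0373 * 43 = 1.6039.
Denominator: A*dh = 47 * 5.8 = 272.6.
K = 1.6039 / 272.6 = 0.005884 m/s.

0.005884


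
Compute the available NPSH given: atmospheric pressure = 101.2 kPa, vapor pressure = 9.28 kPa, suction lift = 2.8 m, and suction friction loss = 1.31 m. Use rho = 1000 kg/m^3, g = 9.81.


NPSHa = p_atm/(rho*g) - z_s - hf_s - p_vap/(rho*g).
p_atm/(rho*g) = 101.2*1000 / (1000*9.81) = 10.316 m.
p_vap/(rho*g) = 9.28*1000 / (1000*9.81) = 0.946 m.
NPSHa = 10.316 - 2.8 - 1.31 - 0.946
      = 5.26 m.

5.26


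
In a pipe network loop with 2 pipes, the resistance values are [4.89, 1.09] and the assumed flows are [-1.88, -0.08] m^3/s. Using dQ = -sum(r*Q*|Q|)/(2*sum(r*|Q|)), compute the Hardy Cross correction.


Numerator terms (r*Q*|Q|): 4.89*-1.88*|-1.88| = -17.2832; 1.09*-0.08*|-0.08| = -0.007.
Sum of numerator = -17.2902.
Denominator terms (r*|Q|): 4.89*|-1.88| = 9.1932; 1.09*|-0.08| = 0.0872.
2 * sum of denominator = 2 * 9.2804 = 18.5608.
dQ = --17.2902 / 18.5608 = 0.9315 m^3/s.

0.9315


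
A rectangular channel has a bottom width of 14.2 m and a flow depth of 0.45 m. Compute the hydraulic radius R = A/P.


For a rectangular section:
Flow area A = b * y = 14.2 * 0.45 = 6.39 m^2.
Wetted perimeter P = b + 2y = 14.2 + 2*0.45 = 15.1 m.
Hydraulic radius R = A/P = 6.39 / 15.1 = 0.4232 m.

0.4232


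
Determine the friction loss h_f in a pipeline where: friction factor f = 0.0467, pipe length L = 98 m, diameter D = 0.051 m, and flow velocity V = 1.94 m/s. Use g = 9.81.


Darcy-Weisbach equation: h_f = f * (L/D) * V^2/(2g).
f * L/D = 0.0467 * 98/0.051 = 89.7373.
V^2/(2g) = 1.94^2 / (2*9.81) = 3.7636 / 19.62 = 0.1918 m.
h_f = 89.7373 * 0.1918 = 17.214 m.

17.214


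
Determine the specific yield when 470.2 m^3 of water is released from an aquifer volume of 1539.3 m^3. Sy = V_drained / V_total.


Specific yield Sy = Volume drained / Total volume.
Sy = 470.2 / 1539.3
   = 0.3055.

0.3055


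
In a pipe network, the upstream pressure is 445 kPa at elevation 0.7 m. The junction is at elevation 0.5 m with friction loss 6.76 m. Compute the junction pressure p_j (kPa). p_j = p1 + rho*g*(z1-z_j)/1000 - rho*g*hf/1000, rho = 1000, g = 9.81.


Junction pressure: p_j = p1 + rho*g*(z1 - z_j)/1000 - rho*g*hf/1000.
Elevation term = 1000*9.81*(0.7 - 0.5)/1000 = 1.962 kPa.
Friction term = 1000*9.81*6.76/1000 = 66.316 kPa.
p_j = 445 + 1.962 - 66.316 = 380.65 kPa.

380.65


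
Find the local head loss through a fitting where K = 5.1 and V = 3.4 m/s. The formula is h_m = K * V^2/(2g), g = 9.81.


Minor loss formula: h_m = K * V^2/(2g).
V^2 = 3.4^2 = 11.56.
V^2/(2g) = 11.56 / 19.62 = 0.5892 m.
h_m = 5.1 * 0.5892 = 3.0049 m.

3.0049


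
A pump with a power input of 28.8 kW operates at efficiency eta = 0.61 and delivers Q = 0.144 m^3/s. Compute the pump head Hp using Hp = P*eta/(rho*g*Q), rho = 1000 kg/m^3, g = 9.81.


Pump head formula: Hp = P * eta / (rho * g * Q).
Numerator: P * eta = 28.8 * 1000 * 0.61 = 17568.0 W.
Denominator: rho * g * Q = 1000 * 9.81 * 0.144 = 1412.64.
Hp = 17568.0 / 1412.64 = 12.44 m.

12.44


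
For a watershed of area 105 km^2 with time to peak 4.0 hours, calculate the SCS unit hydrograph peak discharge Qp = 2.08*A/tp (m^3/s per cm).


SCS formula: Qp = 2.08 * A / tp.
Qp = 2.08 * 105 / 4.0
   = 218.4 / 4.0
   = 54.6 m^3/s per cm.

54.6


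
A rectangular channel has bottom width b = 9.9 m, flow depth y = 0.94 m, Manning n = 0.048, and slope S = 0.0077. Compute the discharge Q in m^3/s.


For a rectangular channel, the cross-sectional area A = b * y = 9.9 * 0.94 = 9.31 m^2.
The wetted perimeter P = b + 2y = 9.9 + 2*0.94 = 11.78 m.
Hydraulic radius R = A/P = 9.31/11.78 = 0.79 m.
Velocity V = (1/n)*R^(2/3)*S^(1/2) = (1/0.048)*0.79^(2/3)*0.0077^(1/2) = 1.5622 m/s.
Discharge Q = A * V = 9.31 * 1.5622 = 14.538 m^3/s.

14.538


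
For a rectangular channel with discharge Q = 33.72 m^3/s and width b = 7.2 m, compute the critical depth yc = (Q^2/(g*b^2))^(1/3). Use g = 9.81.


Using yc = (Q^2 / (g * b^2))^(1/3):
Q^2 = 33.72^2 = 1137.04.
g * b^2 = 9.81 * 7.2^2 = 9.81 * 51.84 = 508.55.
Q^2 / (g*b^2) = 1137.04 / 508.55 = 2.2358.
yc = 2.2358^(1/3) = 1.3076 m.

1.3076


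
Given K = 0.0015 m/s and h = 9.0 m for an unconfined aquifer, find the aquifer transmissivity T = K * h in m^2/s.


Transmissivity is defined as T = K * h.
T = 0.0015 * 9.0
  = 0.0135 m^2/s.

0.0135


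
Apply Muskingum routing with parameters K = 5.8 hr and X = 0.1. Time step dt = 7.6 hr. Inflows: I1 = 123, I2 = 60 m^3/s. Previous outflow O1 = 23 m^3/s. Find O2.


Muskingum coefficients:
denom = 2*K*(1-X) + dt = 2*5.8*(1-0.1) + 7.6 = 18.04.
C0 = (dt - 2*K*X)/denom = (7.6 - 2*5.8*0.1)/18.04 = 0.357.
C1 = (dt + 2*K*X)/denom = (7.6 + 2*5.8*0.1)/18.04 = 0.4856.
C2 = (2*K*(1-X) - dt)/denom = 0.1574.
O2 = C0*I2 + C1*I1 + C2*O1
   = 0.357*60 + 0.4856*123 + 0.1574*23
   = 84.77 m^3/s.

84.77


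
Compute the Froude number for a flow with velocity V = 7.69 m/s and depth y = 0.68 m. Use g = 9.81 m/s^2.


The Froude number is defined as Fr = V / sqrt(g*y).
g*y = 9.81 * 0.68 = 6.6708.
sqrt(g*y) = sqrt(6.6708) = 2.5828.
Fr = 7.69 / 2.5828 = 2.9774.

2.9774


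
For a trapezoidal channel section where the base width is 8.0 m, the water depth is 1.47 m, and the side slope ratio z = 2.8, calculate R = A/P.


For a trapezoidal section with side slope z:
A = (b + z*y)*y = (8.0 + 2.8*1.47)*1.47 = 17.811 m^2.
P = b + 2*y*sqrt(1 + z^2) = 8.0 + 2*1.47*sqrt(1 + 2.8^2) = 16.741 m.
R = A/P = 17.811 / 16.741 = 1.0639 m.

1.0639


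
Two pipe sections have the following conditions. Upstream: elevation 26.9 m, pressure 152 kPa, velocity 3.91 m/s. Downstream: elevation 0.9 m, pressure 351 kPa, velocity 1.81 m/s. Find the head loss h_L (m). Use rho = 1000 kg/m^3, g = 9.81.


Total head at each section: H = z + p/(rho*g) + V^2/(2g).
H1 = 26.9 + 152*1000/(1000*9.81) + 3.91^2/(2*9.81)
   = 26.9 + 15.494 + 0.7792
   = 43.174 m.
H2 = 0.9 + 351*1000/(1000*9.81) + 1.81^2/(2*9.81)
   = 0.9 + 35.78 + 0.167
   = 36.847 m.
h_L = H1 - H2 = 43.174 - 36.847 = 6.327 m.

6.327


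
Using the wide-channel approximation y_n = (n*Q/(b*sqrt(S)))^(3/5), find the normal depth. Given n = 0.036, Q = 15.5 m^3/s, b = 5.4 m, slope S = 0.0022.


We use the wide-channel approximation y_n = (n*Q/(b*sqrt(S)))^(3/5).
sqrt(S) = sqrt(0.0022) = 0.046904.
Numerator: n*Q = 0.036 * 15.5 = 0.558.
Denominator: b*sqrt(S) = 5.4 * 0.046904 = 0.253282.
arg = 2.2031.
y_n = 2.2031^(3/5) = 1.6063 m.

1.6063


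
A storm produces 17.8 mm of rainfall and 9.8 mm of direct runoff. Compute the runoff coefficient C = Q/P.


The runoff coefficient C = runoff depth / rainfall depth.
C = 9.8 / 17.8
  = 0.5506.

0.5506


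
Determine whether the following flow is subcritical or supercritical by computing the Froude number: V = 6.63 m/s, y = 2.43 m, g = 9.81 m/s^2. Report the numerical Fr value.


The Froude number is defined as Fr = V / sqrt(g*y).
g*y = 9.81 * 2.43 = 23.8383.
sqrt(g*y) = sqrt(23.8383) = 4.8824.
Fr = 6.63 / 4.8824 = 1.3579.
Since Fr > 1, the flow is supercritical.

1.3579


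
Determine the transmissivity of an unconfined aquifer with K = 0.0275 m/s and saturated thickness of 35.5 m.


Transmissivity is defined as T = K * h.
T = 0.0275 * 35.5
  = 0.9762 m^2/s.

0.9762


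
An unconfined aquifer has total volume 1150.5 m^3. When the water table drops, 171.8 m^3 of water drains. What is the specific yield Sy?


Specific yield Sy = Volume drained / Total volume.
Sy = 171.8 / 1150.5
   = 0.1493.

0.1493
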